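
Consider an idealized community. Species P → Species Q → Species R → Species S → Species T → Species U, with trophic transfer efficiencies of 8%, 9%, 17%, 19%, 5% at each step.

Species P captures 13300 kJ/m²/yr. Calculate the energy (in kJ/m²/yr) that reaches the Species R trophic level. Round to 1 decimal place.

Species Q: 13300 × 0.08 = 1064 kJ/m²/yr
Species R: 1064 × 0.09 = 95.76 kJ/m²/yr

95.8 kJ/m²/yr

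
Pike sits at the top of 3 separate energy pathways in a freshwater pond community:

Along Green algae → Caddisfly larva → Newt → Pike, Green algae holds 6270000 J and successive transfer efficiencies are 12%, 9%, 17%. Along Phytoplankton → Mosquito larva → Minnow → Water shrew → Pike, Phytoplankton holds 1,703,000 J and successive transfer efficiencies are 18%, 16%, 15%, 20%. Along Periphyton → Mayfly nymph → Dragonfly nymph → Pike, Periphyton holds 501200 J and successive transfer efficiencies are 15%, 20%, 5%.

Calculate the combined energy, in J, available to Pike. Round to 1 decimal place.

Via Green algae: 6270000 × 0.12 × 0.09 × 0.17 = 11511.72 J
Via Phytoplankton: 1703000 × 0.18 × 0.16 × 0.15 × 0.2 = 1471.392 J
Via Periphyton: 501200 × 0.15 × 0.2 × 0.05 = 751.8 J
Total at Pike: 11511.72 + 1471.392 + 751.8 = 13734.912 J

13734.9 J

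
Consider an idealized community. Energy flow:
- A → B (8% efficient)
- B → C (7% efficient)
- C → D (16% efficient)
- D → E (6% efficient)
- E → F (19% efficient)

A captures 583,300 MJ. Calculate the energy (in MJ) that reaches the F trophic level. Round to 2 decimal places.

5.96 MJ

B: 583300 × 0.08 = 46664 MJ
C: 46664 × 0.07 = 3266.48 MJ
D: 3266.48 × 0.16 = 522.6368 MJ
E: 522.6368 × 0.06 = 31.358208 MJ
F: 31.358208 × 0.19 = 5.95805952 MJ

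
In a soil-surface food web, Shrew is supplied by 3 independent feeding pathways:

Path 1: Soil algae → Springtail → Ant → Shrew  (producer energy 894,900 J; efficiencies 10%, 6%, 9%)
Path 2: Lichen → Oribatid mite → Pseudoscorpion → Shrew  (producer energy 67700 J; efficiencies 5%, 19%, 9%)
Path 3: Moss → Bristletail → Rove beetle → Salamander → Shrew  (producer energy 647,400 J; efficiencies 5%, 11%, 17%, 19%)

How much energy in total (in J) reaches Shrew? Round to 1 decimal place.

656.1 J

Path 1: 894900 × 0.1 × 0.06 × 0.09 = 483.246 J
Path 2: 67700 × 0.05 × 0.19 × 0.09 = 57.8835 J
Path 3: 647400 × 0.05 × 0.11 × 0.17 × 0.19 = 115.01061 J
Total at Shrew: 483.246 + 57.8835 + 115.01061 = 656.14011 J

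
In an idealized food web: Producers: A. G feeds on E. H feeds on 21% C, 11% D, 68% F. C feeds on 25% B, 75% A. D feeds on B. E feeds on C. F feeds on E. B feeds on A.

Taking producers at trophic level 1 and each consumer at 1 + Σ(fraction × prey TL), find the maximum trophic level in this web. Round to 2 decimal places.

4.69

B: 1 + 1 = 2
C: 1 + (0.25×2 + 0.75×1) = 2.25
D: 1 + 2 = 3
E: 1 + 2.25 = 3.25
F: 1 + 3.25 = 4.25
G: 1 + 3.25 = 4.25
H: 1 + (0.21×2.25 + 0.11×3 + 0.68×4.25) = 4.6925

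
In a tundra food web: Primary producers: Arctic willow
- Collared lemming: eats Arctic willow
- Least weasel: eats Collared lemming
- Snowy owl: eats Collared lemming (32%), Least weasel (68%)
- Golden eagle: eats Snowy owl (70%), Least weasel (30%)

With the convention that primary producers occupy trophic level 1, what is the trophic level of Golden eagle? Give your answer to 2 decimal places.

4.48

Collared lemming: 1 + 1 = 2
Least weasel: 1 + 2 = 3
Snowy owl: 1 + (0.32×2 + 0.68×3) = 3.68
Golden eagle: 1 + (0.7×3.68 + 0.3×3) = 4.476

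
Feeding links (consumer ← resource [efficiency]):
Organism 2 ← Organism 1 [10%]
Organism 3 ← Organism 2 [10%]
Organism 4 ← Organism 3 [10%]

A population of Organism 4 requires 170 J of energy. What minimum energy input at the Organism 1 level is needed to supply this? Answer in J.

170000 J

Cumulative transfer efficiency: 0.1 × 0.1 × 0.1 = 0.001
Organism 1 energy = 170 / 0.001 = 170000 J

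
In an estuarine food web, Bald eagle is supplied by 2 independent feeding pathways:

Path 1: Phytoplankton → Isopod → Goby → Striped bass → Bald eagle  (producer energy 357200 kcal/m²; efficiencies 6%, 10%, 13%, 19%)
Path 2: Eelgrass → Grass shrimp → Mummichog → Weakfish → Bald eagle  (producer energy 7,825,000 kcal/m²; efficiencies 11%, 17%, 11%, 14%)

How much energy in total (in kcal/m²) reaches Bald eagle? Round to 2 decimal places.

Path 1: 357200 × 0.06 × 0.1 × 0.13 × 0.19 = 52.93704 kcal/m²
Path 2: 7825000 × 0.11 × 0.17 × 0.11 × 0.14 = 2253.4435 kcal/m²
Total at Bald eagle: 52.93704 + 2253.4435 = 2306.38054 kcal/m²

2306.38 kcal/m²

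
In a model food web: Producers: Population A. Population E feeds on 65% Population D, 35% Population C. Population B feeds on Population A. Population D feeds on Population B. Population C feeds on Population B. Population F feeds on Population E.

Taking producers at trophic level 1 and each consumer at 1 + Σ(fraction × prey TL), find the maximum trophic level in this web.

Population B: 1 + 1 = 2
Population C: 1 + 2 = 3
Population D: 1 + 2 = 3
Population E: 1 + (0.65×3 + 0.35×3) = 4
Population F: 1 + 4 = 5

5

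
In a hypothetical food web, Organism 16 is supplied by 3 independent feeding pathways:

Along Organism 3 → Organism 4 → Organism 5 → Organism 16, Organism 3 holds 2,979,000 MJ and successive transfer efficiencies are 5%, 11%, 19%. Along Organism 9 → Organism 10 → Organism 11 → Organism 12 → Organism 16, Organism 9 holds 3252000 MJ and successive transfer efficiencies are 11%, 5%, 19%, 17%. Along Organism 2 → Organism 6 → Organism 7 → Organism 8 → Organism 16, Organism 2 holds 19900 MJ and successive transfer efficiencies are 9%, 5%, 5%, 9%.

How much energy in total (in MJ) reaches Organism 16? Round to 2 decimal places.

3691.18 MJ

Via Organism 3: 2979000 × 0.05 × 0.11 × 0.19 = 3113.055 MJ
Via Organism 9: 3252000 × 0.11 × 0.05 × 0.19 × 0.17 = 577.7178 MJ
Via Organism 2: 19900 × 0.09 × 0.05 × 0.05 × 0.09 = 0.402975 MJ
Total at Organism 16: 3113.055 + 577.7178 + 0.402975 = 3691.175775 MJ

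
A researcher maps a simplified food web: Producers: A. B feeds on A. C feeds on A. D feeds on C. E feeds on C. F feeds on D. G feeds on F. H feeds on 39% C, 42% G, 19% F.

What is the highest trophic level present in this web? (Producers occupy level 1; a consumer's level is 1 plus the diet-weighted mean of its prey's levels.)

5

B: 1 + 1 = 2
C: 1 + 1 = 2
D: 1 + 2 = 3
E: 1 + 2 = 3
F: 1 + 3 = 4
G: 1 + 4 = 5
H: 1 + (0.39×2 + 0.42×5 + 0.19×4) = 4.64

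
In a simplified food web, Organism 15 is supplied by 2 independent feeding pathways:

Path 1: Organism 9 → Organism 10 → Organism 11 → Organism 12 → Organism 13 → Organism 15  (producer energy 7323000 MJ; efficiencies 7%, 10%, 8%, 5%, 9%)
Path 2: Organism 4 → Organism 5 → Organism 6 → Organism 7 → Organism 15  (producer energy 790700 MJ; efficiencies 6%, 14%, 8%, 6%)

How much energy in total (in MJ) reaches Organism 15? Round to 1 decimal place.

Path 1: 7323000 × 0.07 × 0.1 × 0.08 × 0.05 × 0.09 = 18.45396 MJ
Path 2: 790700 × 0.06 × 0.14 × 0.08 × 0.06 = 31.881024 MJ
Total at Organism 15: 18.45396 + 31.881024 = 50.334984 MJ

50.3 MJ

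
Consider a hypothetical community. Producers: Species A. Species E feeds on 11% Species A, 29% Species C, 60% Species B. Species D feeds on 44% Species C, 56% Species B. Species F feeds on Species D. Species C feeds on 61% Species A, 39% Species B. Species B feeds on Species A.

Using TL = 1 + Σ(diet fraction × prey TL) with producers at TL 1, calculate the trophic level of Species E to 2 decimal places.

Species B: 1 + 1 = 2
Species C: 1 + (0.61×1 + 0.39×2) = 2.39
Species D: 1 + (0.44×2.39 + 0.56×2) = 3.1716
Species E: 1 + (0.11×1 + 0.29×2.39 + 0.6×2) = 3.0031
Species F: 1 + 3.1716 = 4.1716

3.00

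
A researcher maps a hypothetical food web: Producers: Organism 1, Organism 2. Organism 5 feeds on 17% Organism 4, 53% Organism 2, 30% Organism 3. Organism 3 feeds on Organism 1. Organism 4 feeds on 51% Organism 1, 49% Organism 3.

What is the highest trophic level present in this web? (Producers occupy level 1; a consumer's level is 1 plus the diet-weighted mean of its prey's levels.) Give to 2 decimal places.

2.55

Organism 3: 1 + 1 = 2
Organism 4: 1 + (0.51×1 + 0.49×2) = 2.49
Organism 5: 1 + (0.17×2.49 + 0.53×1 + 0.3×2) = 2.5533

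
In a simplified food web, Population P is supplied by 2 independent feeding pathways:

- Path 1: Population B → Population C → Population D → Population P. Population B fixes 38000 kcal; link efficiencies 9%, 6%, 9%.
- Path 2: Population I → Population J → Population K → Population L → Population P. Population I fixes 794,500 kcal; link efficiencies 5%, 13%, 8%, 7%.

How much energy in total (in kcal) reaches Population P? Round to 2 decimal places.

Path 1: 38000 × 0.09 × 0.06 × 0.09 = 18.468 kcal
Path 2: 794500 × 0.05 × 0.13 × 0.08 × 0.07 = 28.9198 kcal
Total at Population P: 18.468 + 28.9198 = 47.3878 kcal

47.39 kcal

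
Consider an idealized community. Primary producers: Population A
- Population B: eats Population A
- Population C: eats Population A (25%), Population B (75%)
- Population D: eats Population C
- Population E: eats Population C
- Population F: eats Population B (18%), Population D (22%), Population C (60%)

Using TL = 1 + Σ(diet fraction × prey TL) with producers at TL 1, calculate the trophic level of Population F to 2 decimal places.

3.84

Population B: 1 + 1 = 2
Population C: 1 + (0.25×1 + 0.75×2) = 2.75
Population D: 1 + 2.75 = 3.75
Population E: 1 + 2.75 = 3.75
Population F: 1 + (0.18×2 + 0.22×3.75 + 0.6×2.75) = 3.835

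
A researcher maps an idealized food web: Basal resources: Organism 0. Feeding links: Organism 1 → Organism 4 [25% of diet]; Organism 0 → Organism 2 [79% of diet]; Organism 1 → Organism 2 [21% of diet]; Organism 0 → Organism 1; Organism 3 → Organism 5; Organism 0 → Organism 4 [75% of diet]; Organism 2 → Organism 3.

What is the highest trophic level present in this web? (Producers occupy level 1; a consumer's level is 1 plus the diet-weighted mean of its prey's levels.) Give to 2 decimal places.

4.21

Organism 1: 1 + 1 = 2
Organism 2: 1 + (0.79×1 + 0.21×2) = 2.21
Organism 3: 1 + 2.21 = 3.21
Organism 4: 1 + (0.75×1 + 0.25×2) = 2.25
Organism 5: 1 + 3.21 = 4.21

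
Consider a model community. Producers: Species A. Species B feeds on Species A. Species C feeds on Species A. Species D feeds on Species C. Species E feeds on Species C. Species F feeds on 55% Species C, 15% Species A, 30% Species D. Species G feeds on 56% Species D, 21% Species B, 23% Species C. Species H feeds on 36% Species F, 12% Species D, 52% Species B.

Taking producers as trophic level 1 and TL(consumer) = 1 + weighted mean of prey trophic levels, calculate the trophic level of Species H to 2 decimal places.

Species B: 1 + 1 = 2
Species C: 1 + 1 = 2
Species D: 1 + 2 = 3
Species E: 1 + 2 = 3
Species F: 1 + (0.55×2 + 0.15×1 + 0.3×3) = 3.15
Species G: 1 + (0.56×3 + 0.21×2 + 0.23×2) = 3.56
Species H: 1 + (0.36×3.15 + 0.12×3 + 0.52×2) = 3.534

3.53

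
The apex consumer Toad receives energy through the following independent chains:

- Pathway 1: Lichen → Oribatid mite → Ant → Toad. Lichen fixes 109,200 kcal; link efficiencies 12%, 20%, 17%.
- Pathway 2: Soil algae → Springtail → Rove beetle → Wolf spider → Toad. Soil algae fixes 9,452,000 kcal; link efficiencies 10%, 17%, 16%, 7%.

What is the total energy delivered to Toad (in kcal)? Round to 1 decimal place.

Pathway 1: 109200 × 0.12 × 0.2 × 0.17 = 445.536 kcal
Pathway 2: 9452000 × 0.1 × 0.17 × 0.16 × 0.07 = 1799.6608 kcal
Total at Toad: 445.536 + 1799.6608 = 2245.1968 kcal

2245.2 kcal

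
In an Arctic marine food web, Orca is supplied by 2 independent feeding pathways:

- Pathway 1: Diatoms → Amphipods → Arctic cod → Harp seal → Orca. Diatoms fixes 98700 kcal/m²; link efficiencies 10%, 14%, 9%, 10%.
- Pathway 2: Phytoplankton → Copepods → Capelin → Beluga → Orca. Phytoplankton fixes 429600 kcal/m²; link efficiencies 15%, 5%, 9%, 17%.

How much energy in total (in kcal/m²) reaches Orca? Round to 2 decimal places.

Pathway 1: 98700 × 0.1 × 0.14 × 0.09 × 0.1 = 12.4362 kcal/m²
Pathway 2: 429600 × 0.15 × 0.05 × 0.09 × 0.17 = 49.2966 kcal/m²
Total at Orca: 12.4362 + 49.2966 = 61.7328 kcal/m²

61.73 kcal/m²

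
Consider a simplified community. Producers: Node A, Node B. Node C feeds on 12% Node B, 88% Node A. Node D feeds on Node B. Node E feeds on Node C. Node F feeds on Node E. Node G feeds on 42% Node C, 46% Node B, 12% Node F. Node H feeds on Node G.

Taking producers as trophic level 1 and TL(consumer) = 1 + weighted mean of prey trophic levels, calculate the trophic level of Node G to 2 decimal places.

2.78

Node C: 1 + (0.12×1 + 0.88×1) = 2
Node D: 1 + 1 = 2
Node E: 1 + 2 = 3
Node F: 1 + 3 = 4
Node G: 1 + (0.42×2 + 0.46×1 + 0.12×4) = 2.78
Node H: 1 + 2.78 = 3.78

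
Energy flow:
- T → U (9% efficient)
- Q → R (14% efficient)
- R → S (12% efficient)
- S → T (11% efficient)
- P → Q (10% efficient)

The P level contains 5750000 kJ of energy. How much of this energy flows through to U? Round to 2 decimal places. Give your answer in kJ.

Q: 5750000 × 0.1 = 575000 kJ
R: 575000 × 0.14 = 80500 kJ
S: 80500 × 0.12 = 9660 kJ
T: 9660 × 0.11 = 1062.6 kJ
U: 1062.6 × 0.09 = 95.634 kJ

95.63 kJ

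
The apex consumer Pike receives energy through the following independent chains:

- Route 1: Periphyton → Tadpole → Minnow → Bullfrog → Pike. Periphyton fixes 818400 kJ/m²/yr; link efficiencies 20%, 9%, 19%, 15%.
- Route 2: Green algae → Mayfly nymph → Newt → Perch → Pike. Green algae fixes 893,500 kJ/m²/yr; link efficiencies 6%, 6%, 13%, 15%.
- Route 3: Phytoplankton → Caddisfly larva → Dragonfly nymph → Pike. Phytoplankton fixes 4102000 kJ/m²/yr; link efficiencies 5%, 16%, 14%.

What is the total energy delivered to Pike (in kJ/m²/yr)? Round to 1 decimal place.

Route 1: 818400 × 0.2 × 0.09 × 0.19 × 0.15 = 419.8392 kJ/m²/yr
Route 2: 893500 × 0.06 × 0.06 × 0.13 × 0.15 = 62.7237 kJ/m²/yr
Route 3: 4102000 × 0.05 × 0.16 × 0.14 = 4594.24 kJ/m²/yr
Total at Pike: 419.8392 + 62.7237 + 4594.24 = 5076.8029 kJ/m²/yr

5076.8 kJ/m²/yr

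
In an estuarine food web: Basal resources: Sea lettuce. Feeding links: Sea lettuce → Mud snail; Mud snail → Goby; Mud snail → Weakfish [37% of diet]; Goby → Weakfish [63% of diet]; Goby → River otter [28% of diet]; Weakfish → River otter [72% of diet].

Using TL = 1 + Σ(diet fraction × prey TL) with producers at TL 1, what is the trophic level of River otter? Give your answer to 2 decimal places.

4.45

Mud snail: 1 + 1 = 2
Goby: 1 + 2 = 3
Weakfish: 1 + (0.37×2 + 0.63×3) = 3.63
River otter: 1 + (0.28×3 + 0.72×3.63) = 4.4536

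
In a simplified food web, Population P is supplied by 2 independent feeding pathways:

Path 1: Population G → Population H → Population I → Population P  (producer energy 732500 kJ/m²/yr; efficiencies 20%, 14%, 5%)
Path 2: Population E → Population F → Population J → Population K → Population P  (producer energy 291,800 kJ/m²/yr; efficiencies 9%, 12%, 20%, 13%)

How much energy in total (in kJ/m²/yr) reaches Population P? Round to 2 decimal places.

1107.44 kJ/m²/yr

Path 1: 732500 × 0.2 × 0.14 × 0.05 = 1025.5 kJ/m²/yr
Path 2: 291800 × 0.09 × 0.12 × 0.2 × 0.13 = 81.93744 kJ/m²/yr
Total at Population P: 1025.5 + 81.93744 = 1107.43744 kJ/m²/yr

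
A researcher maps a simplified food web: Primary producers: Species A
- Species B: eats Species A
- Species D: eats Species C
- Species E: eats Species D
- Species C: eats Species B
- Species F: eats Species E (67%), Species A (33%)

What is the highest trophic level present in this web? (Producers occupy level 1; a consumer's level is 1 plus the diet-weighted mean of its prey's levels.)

5

Species B: 1 + 1 = 2
Species C: 1 + 2 = 3
Species D: 1 + 3 = 4
Species E: 1 + 4 = 5
Species F: 1 + (0.67×5 + 0.33×1) = 4.68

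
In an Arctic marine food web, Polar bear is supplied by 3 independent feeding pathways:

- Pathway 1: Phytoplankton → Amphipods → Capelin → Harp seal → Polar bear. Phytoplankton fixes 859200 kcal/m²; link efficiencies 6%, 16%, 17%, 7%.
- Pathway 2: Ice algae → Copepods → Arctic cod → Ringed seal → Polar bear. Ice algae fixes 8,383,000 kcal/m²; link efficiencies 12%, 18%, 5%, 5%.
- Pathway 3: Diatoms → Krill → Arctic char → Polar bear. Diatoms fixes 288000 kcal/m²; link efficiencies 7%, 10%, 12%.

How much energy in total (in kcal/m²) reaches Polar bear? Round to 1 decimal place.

Pathway 1: 859200 × 0.06 × 0.16 × 0.17 × 0.07 = 98.155008 kcal/m²
Pathway 2: 8383000 × 0.12 × 0.18 × 0.05 × 0.05 = 452.682 kcal/m²
Pathway 3: 288000 × 0.07 × 0.1 × 0.12 = 241.92 kcal/m²
Total at Polar bear: 98.155008 + 452.682 + 241.92 = 792.757008 kcal/m²

792.8 kcal/m²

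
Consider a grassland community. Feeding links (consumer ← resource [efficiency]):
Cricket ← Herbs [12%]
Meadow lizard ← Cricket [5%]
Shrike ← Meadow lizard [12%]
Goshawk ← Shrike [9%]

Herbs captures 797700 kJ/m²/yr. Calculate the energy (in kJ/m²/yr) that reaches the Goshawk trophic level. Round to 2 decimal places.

51.69 kJ/m²/yr

Cricket: 797700 × 0.12 = 95724 kJ/m²/yr
Meadow lizard: 95724 × 0.05 = 4786.2 kJ/m²/yr
Shrike: 4786.2 × 0.12 = 574.344 kJ/m²/yr
Goshawk: 574.344 × 0.09 = 51.69096 kJ/m²/yr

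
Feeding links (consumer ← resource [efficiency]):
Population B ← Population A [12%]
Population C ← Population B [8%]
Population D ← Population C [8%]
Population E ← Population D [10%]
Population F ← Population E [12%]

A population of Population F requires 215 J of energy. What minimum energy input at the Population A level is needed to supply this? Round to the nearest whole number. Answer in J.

23328993 J

Cumulative transfer efficiency: 0.12 × 0.08 × 0.08 × 0.1 × 0.12 = 0.000009216
Population A energy = 215 / 0.000009216 = 23328993 J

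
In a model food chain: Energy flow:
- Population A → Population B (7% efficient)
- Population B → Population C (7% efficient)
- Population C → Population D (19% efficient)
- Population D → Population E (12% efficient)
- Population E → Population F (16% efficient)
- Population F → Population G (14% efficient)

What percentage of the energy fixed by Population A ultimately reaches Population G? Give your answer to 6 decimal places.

Product of link efficiencies: 0.07 × 0.07 × 0.19 × 0.12 × 0.16 × 0.14 = 0.000002502528
As a percentage: 0.000002502528 × 100 = 0.000250%

0.000250%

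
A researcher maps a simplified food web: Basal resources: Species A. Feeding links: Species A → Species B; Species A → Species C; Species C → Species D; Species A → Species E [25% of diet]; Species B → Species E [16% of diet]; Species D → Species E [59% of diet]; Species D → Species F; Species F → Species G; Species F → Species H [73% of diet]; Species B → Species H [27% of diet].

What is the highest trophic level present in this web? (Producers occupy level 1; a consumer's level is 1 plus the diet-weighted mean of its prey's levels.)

Species B: 1 + 1 = 2
Species C: 1 + 1 = 2
Species D: 1 + 2 = 3
Species E: 1 + (0.25×1 + 0.16×2 + 0.59×3) = 3.34
Species F: 1 + 3 = 4
Species G: 1 + 4 = 5
Species H: 1 + (0.73×4 + 0.27×2) = 4.46

5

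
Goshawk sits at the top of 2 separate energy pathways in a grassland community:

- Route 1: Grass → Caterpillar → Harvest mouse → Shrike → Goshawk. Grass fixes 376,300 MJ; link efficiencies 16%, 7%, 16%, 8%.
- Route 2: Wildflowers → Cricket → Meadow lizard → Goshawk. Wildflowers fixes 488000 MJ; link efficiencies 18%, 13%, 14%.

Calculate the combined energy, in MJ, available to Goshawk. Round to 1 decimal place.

Route 1: 376300 × 0.16 × 0.07 × 0.16 × 0.08 = 53.946368 MJ
Route 2: 488000 × 0.18 × 0.13 × 0.14 = 1598.688 MJ
Total at Goshawk: 53.946368 + 1598.688 = 1652.634368 MJ

1652.6 MJ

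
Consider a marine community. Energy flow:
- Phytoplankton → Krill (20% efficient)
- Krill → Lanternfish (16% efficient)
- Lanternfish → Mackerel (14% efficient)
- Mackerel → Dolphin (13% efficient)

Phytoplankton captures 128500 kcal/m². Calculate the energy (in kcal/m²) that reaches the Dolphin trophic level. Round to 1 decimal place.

Krill: 128500 × 0.2 = 25700 kcal/m²
Lanternfish: 25700 × 0.16 = 4112 kcal/m²
Mackerel: 4112 × 0.14 = 575.68 kcal/m²
Dolphin: 575.68 × 0.13 = 74.8384 kcal/m²

74.8 kcal/m²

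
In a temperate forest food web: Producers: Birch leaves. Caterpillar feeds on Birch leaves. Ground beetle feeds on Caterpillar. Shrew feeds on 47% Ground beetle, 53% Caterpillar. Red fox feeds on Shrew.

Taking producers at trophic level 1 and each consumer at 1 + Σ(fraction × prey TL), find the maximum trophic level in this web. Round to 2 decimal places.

4.47

Caterpillar: 1 + 1 = 2
Ground beetle: 1 + 2 = 3
Shrew: 1 + (0.47×3 + 0.53×2) = 3.47
Red fox: 1 + 3.47 = 4.47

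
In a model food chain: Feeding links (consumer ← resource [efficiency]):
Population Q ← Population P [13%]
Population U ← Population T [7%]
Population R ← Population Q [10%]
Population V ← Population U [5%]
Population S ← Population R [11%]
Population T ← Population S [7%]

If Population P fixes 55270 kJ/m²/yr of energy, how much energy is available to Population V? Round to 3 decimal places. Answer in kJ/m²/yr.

Population Q: 55270 × 0.13 = 7185.1 kJ/m²/yr
Population R: 7185.1 × 0.1 = 718.51 kJ/m²/yr
Population S: 718.51 × 0.11 = 79.0361 kJ/m²/yr
Population T: 79.0361 × 0.07 = 5.532527 kJ/m²/yr
Population U: 5.532527 × 0.07 = 0.38727689 kJ/m²/yr
Population V: 0.38727689 × 0.05 = 0.0193638445 kJ/m²/yr

0.019 kJ/m²/yr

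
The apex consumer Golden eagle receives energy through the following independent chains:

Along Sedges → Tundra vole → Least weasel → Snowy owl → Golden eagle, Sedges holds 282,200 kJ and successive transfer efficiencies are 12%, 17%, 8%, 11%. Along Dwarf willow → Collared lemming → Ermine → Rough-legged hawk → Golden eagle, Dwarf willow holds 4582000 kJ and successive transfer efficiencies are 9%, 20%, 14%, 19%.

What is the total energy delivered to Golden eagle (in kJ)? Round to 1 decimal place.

Via Sedges: 282200 × 0.12 × 0.17 × 0.08 × 0.11 = 50.660544 kJ
Via Dwarf willow: 4582000 × 0.09 × 0.2 × 0.14 × 0.19 = 2193.8616 kJ
Total at Golden eagle: 50.660544 + 2193.8616 = 2244.522144 kJ

2244.5 kJ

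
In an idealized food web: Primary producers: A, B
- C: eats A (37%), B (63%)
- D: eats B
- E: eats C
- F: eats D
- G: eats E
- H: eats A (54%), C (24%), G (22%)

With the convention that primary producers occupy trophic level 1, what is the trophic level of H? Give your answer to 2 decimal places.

C: 1 + (0.37×1 + 0.63×1) = 2
D: 1 + 1 = 2
E: 1 + 2 = 3
F: 1 + 2 = 3
G: 1 + 3 = 4
H: 1 + (0.54×1 + 0.24×2 + 0.22×4) = 2.9

2.90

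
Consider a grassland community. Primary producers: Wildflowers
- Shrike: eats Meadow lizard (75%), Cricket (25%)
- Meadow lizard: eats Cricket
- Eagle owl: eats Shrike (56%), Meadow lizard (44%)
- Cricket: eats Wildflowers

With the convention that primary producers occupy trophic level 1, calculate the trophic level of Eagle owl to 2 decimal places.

Cricket: 1 + 1 = 2
Meadow lizard: 1 + 2 = 3
Shrike: 1 + (0.75×3 + 0.25×2) = 3.75
Eagle owl: 1 + (0.56×3.75 + 0.44×3) = 4.42

4.42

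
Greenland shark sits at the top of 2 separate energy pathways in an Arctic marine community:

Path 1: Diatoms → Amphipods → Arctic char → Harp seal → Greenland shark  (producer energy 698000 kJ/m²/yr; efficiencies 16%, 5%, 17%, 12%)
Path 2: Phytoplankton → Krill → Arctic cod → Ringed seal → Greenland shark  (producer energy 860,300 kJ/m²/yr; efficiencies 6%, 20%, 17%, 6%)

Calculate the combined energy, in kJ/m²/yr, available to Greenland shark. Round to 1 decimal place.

Path 1: 698000 × 0.16 × 0.05 × 0.17 × 0.12 = 113.9136 kJ/m²/yr
Path 2: 860300 × 0.06 × 0.2 × 0.17 × 0.06 = 105.30072 kJ/m²/yr
Total at Greenland shark: 113.9136 + 105.30072 = 219.21432 kJ/m²/yr

219.2 kJ/m²/yr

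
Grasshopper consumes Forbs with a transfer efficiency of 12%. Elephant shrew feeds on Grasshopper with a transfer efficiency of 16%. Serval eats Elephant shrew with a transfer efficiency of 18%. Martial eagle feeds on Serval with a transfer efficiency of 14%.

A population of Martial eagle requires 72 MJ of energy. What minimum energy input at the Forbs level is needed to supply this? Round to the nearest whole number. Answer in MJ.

148810 MJ

Cumulative transfer efficiency: 0.12 × 0.16 × 0.18 × 0.14 = 0.00048384
Forbs energy = 72 / 0.00048384 = 148810 MJ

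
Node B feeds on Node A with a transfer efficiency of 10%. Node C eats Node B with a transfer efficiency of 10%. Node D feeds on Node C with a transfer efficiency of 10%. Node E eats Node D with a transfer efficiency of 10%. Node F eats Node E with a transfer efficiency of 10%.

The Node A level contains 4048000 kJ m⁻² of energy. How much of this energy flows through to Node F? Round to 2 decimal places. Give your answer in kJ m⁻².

40.48 kJ m⁻²

Node B: 4048000 × 0.1 = 404800 kJ m⁻²
Node C: 404800 × 0.1 = 40480 kJ m⁻²
Node D: 40480 × 0.1 = 4048 kJ m⁻²
Node E: 4048 × 0.1 = 404.8 kJ m⁻²
Node F: 404.8 × 0.1 = 40.48 kJ m⁻²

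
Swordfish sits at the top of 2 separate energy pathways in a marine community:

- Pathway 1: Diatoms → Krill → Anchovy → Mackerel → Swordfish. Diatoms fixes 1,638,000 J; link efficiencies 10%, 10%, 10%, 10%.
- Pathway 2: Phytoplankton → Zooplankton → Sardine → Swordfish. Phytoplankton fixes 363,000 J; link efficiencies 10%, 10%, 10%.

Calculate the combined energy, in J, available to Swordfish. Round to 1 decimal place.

526.8 J

Pathway 1: 1638000 × 0.1 × 0.1 × 0.1 × 0.1 = 163.8 J
Pathway 2: 363000 × 0.1 × 0.1 × 0.1 = 363 J
Total at Swordfish: 163.8 + 363 = 526.8 J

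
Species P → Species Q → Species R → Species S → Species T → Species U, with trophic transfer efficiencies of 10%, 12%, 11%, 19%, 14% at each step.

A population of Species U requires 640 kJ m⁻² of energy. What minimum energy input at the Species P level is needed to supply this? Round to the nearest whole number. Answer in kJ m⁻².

18227387 kJ m⁻²

Cumulative transfer efficiency: 0.1 × 0.12 × 0.11 × 0.19 × 0.14 = 0.000035112
Species P energy = 640 / 0.000035112 = 18227387 kJ m⁻²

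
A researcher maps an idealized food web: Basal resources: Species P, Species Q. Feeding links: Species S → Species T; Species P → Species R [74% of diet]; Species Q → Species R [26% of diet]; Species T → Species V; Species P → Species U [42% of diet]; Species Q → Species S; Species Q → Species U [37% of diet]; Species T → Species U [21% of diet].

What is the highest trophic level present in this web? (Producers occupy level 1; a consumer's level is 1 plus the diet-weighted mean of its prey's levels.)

4

Species R: 1 + (0.74×1 + 0.26×1) = 2
Species S: 1 + 1 = 2
Species T: 1 + 2 = 3
Species U: 1 + (0.37×1 + 0.21×3 + 0.42×1) = 2.42
Species V: 1 + 3 = 4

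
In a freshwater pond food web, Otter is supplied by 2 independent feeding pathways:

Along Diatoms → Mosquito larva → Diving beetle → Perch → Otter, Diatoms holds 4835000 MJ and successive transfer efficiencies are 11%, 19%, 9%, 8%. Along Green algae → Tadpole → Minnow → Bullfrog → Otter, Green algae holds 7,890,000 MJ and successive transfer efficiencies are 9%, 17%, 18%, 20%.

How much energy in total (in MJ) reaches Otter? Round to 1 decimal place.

5073.4 MJ

Via Diatoms: 4835000 × 0.11 × 0.19 × 0.09 × 0.08 = 727.5708 MJ
Via Green algae: 7890000 × 0.09 × 0.17 × 0.18 × 0.2 = 4345.812 MJ
Total at Otter: 727.5708 + 4345.812 = 5073.3828 MJ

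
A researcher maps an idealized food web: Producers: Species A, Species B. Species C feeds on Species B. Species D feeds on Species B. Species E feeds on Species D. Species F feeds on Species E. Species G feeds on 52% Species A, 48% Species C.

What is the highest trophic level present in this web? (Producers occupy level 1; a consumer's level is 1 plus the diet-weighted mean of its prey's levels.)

4

Species C: 1 + 1 = 2
Species D: 1 + 1 = 2
Species E: 1 + 2 = 3
Species F: 1 + 3 = 4
Species G: 1 + (0.52×1 + 0.48×2) = 2.48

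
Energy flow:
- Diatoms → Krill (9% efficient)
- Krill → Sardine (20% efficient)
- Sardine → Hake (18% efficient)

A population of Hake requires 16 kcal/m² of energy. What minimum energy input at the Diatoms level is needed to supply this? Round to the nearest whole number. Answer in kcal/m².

4938 kcal/m²

Cumulative transfer efficiency: 0.09 × 0.2 × 0.18 = 0.00324
Diatoms energy = 16 / 0.00324 = 4938 kcal/m²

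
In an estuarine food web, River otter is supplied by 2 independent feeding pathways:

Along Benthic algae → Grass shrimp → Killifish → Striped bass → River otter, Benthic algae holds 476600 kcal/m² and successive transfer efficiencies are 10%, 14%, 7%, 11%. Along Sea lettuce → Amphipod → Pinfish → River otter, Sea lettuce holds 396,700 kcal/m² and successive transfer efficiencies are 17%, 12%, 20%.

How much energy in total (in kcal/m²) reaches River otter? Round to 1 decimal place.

1669.9 kcal/m²

Via Benthic algae: 476600 × 0.1 × 0.14 × 0.07 × 0.11 = 51.37748 kcal/m²
Via Sea lettuce: 396700 × 0.17 × 0.12 × 0.2 = 1618.536 kcal/m²
Total at River otter: 51.37748 + 1618.536 = 1669.91348 kcal/m²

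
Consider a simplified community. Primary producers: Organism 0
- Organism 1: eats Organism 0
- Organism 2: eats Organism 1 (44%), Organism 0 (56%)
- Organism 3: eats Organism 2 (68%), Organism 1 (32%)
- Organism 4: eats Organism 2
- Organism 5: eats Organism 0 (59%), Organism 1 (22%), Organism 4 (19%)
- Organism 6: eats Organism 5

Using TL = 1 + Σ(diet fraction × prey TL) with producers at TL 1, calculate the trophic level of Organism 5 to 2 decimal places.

2.68

Organism 1: 1 + 1 = 2
Organism 2: 1 + (0.44×2 + 0.56×1) = 2.44
Organism 3: 1 + (0.68×2.44 + 0.32×2) = 3.2992
Organism 4: 1 + 2.44 = 3.44
Organism 5: 1 + (0.59×1 + 0.22×2 + 0.19×3.44) = 2.6836
Organism 6: 1 + 2.6836 = 3.6836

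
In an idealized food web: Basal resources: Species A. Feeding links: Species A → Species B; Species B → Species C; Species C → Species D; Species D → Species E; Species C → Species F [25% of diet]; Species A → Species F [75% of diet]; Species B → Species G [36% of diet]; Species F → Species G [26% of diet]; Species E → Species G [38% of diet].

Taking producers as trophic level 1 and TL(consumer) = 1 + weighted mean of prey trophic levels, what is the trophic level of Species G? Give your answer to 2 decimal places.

Species B: 1 + 1 = 2
Species C: 1 + 2 = 3
Species D: 1 + 3 = 4
Species E: 1 + 4 = 5
Species F: 1 + (0.25×3 + 0.75×1) = 2.5
Species G: 1 + (0.36×2 + 0.26×2.5 + 0.38×5) = 4.27

4.27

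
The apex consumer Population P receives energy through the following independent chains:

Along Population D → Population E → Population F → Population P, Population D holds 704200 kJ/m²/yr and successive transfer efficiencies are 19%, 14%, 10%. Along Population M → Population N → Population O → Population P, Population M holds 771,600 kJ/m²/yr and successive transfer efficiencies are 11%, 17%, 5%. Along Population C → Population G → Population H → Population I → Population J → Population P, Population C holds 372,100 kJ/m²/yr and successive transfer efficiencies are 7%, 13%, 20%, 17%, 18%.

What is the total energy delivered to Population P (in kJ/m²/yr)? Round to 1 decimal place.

2615.3 kJ/m²/yr

Via Population D: 704200 × 0.19 × 0.14 × 0.1 = 1873.172 kJ/m²/yr
Via Population M: 771600 × 0.11 × 0.17 × 0.05 = 721.446 kJ/m²/yr
Via Population C: 372100 × 0.07 × 0.13 × 0.2 × 0.17 × 0.18 = 20.7229932 kJ/m²/yr
Total at Population P: 1873.172 + 721.446 + 20.7229932 = 2615.3409932 kJ/m²/yr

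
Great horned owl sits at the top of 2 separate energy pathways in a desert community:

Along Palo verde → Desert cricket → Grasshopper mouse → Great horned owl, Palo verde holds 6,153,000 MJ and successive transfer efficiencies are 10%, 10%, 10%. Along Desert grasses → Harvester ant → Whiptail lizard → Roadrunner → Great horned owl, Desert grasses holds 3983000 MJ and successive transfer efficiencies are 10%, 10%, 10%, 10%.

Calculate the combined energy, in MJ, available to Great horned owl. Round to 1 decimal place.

6551.3 MJ

Via Palo verde: 6153000 × 0.1 × 0.1 × 0.1 = 6153 MJ
Via Desert grasses: 3983000 × 0.1 × 0.1 × 0.1 × 0.1 = 398.3 MJ
Total at Great horned owl: 6153 + 398.3 = 6551.3 MJ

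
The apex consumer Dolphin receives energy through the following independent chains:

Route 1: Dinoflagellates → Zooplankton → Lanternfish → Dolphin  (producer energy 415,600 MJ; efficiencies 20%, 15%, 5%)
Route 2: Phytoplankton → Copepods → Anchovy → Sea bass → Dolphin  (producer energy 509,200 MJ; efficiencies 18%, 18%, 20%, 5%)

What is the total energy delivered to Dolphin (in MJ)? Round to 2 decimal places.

788.38 MJ

Route 1: 415600 × 0.2 × 0.15 × 0.05 = 623.4 MJ
Route 2: 509200 × 0.18 × 0.18 × 0.2 × 0.05 = 164.9808 MJ
Total at Dolphin: 623.4 + 164.9808 = 788.3808 MJ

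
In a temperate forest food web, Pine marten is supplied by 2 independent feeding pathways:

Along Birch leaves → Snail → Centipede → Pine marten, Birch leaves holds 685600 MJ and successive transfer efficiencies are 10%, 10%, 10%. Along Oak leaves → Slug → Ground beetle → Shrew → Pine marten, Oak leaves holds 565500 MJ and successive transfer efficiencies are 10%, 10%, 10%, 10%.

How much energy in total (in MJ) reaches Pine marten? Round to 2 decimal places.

742.15 MJ

Via Birch leaves: 685600 × 0.1 × 0.1 × 0.1 = 685.6 MJ
Via Oak leaves: 565500 × 0.1 × 0.1 × 0.1 × 0.1 = 56.55 MJ
Total at Pine marten: 685.6 + 56.55 = 742.15 MJ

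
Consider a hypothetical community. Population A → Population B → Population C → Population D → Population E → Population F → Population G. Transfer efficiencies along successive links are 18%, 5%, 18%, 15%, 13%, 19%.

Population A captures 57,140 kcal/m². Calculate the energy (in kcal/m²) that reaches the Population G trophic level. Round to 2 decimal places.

Population B: 57140 × 0.18 = 10285.2 kcal/m²
Population C: 10285.2 × 0.05 = 514.26 kcal/m²
Population D: 514.26 × 0.18 = 92.5668 kcal/m²
Population E: 92.5668 × 0.15 = 13.88502 kcal/m²
Population F: 13.88502 × 0.13 = 1.8050526 kcal/m²
Population G: 1.8050526 × 0.19 = 0.342959994 kcal/m²

0.34 kcal/m²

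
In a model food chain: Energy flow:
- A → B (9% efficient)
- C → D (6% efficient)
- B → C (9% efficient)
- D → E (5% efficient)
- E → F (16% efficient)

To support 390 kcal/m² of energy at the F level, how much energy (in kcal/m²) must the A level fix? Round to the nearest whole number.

100308642 kcal/m²

Cumulative transfer efficiency: 0.09 × 0.09 × 0.06 × 0.05 × 0.16 = 0.000003888
A energy = 390 / 0.000003888 = 100308642 kcal/m²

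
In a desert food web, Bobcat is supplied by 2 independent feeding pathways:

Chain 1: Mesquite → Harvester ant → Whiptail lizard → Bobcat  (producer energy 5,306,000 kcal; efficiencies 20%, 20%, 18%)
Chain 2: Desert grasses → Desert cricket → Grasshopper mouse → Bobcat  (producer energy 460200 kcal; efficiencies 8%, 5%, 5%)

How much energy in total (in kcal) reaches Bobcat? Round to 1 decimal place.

38295.2 kcal

Chain 1: 5306000 × 0.2 × 0.2 × 0.18 = 38203.2 kcal
Chain 2: 460200 × 0.08 × 0.05 × 0.05 = 92.04 kcal
Total at Bobcat: 38203.2 + 92.04 = 38295.24 kcal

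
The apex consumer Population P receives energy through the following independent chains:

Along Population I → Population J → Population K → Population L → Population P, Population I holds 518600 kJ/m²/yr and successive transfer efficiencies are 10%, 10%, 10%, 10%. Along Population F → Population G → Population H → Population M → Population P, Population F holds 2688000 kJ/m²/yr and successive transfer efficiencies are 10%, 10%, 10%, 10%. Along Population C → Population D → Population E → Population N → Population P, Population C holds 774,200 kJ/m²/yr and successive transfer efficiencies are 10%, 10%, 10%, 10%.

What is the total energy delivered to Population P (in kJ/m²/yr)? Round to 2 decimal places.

Via Population I: 518600 × 0.1 × 0.1 × 0.1 × 0.1 = 51.86 kJ/m²/yr
Via Population F: 2688000 × 0.1 × 0.1 × 0.1 × 0.1 = 268.8 kJ/m²/yr
Via Population C: 774200 × 0.1 × 0.1 × 0.1 × 0.1 = 77.42 kJ/m²/yr
Total at Population P: 51.86 + 268.8 + 77.42 = 398.08 kJ/m²/yr

398.08 kJ/m²/yr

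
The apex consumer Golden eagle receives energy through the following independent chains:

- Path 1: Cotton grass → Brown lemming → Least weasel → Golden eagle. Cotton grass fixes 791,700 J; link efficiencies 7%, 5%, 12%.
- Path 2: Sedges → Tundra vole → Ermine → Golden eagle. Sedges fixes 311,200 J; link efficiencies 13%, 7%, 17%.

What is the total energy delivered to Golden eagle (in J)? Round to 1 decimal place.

813.9 J

Path 1: 791700 × 0.07 × 0.05 × 0.12 = 332.514 J
Path 2: 311200 × 0.13 × 0.07 × 0.17 = 481.4264 J
Total at Golden eagle: 332.514 + 481.4264 = 813.9404 J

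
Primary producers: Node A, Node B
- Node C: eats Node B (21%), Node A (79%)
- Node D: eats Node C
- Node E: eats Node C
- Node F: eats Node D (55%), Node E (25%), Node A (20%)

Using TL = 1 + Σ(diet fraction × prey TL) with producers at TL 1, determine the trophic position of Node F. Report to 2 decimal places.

Node C: 1 + (0.21×1 + 0.79×1) = 2
Node D: 1 + 2 = 3
Node E: 1 + 2 = 3
Node F: 1 + (0.55×3 + 0.25×3 + 0.2×1) = 3.6

3.60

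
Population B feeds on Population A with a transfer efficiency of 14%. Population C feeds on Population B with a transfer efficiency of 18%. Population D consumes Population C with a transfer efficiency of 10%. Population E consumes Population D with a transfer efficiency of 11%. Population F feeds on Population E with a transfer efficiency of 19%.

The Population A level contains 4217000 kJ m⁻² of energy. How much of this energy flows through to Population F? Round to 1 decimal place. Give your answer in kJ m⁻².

Population B: 4217000 × 0.14 = 590380 kJ m⁻²
Population C: 590380 × 0.18 = 106268.4 kJ m⁻²
Population D: 106268.4 × 0.1 = 10626.84 kJ m⁻²
Population E: 10626.84 × 0.11 = 1168.9524 kJ m⁻²
Population F: 1168.9524 × 0.19 = 222.100956 kJ m⁻²

222.1 kJ m⁻²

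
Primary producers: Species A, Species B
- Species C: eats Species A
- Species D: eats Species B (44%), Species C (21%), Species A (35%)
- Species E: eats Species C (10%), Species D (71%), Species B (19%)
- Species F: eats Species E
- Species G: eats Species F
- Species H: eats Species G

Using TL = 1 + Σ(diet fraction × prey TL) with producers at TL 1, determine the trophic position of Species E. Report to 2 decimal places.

2.96

Species C: 1 + 1 = 2
Species D: 1 + (0.44×1 + 0.21×2 + 0.35×1) = 2.21
Species E: 1 + (0.1×2 + 0.71×2.21 + 0.19×1) = 2.9591
Species F: 1 + 2.9591 = 3.9591
Species G: 1 + 3.9591 = 4.9591
Species H: 1 + 4.9591 = 5.9591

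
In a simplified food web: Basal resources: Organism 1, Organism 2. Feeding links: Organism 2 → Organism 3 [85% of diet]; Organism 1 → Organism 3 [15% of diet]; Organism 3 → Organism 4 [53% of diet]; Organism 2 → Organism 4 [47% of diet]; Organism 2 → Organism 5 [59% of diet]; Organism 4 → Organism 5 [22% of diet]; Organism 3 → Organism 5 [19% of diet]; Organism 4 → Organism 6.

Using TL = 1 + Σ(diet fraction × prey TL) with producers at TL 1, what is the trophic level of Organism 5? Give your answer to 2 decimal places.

2.53

Organism 3: 1 + (0.85×1 + 0.15×1) = 2
Organism 4: 1 + (0.53×2 + 0.47×1) = 2.53
Organism 5: 1 + (0.59×1 + 0.22×2.53 + 0.19×2) = 2.5266
Organism 6: 1 + 2.53 = 3.53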